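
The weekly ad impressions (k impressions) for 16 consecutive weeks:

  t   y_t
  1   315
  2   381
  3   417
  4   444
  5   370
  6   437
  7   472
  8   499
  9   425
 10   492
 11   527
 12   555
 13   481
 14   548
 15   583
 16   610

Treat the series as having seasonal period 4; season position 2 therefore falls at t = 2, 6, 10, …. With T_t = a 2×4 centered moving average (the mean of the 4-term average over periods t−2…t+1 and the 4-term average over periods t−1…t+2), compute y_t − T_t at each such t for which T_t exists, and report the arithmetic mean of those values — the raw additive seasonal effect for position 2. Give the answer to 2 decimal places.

Season position 2 occurs at t = 6, 10, 14 (where T_t is defined).
t=6: T_6 = 437.6250; y_6 − T_6 = 437 − 437.6250 = -0.6250
t=10: T_10 = 492.7500; y_10 − T_10 = 492 − 492.7500 = -0.7500
t=14: T_14 = 548.6250; y_14 − T_14 = 548 − 548.6250 = -0.6250
Mean deviation: (-0.6250 + -0.7500 + -0.6250) / 3 = -0.67

-0.67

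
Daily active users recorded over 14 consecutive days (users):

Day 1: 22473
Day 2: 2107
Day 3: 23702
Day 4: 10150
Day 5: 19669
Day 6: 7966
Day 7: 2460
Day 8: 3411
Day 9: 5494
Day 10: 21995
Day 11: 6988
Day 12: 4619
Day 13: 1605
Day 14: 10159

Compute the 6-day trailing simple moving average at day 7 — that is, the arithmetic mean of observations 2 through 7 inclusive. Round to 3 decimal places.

11009.000

Sum of periods 2–7: 2107 + 23702 + 10150 + 19669 + 7966 + 2460 = 66054
Divide by 6: 66054 / 6 = 11009.000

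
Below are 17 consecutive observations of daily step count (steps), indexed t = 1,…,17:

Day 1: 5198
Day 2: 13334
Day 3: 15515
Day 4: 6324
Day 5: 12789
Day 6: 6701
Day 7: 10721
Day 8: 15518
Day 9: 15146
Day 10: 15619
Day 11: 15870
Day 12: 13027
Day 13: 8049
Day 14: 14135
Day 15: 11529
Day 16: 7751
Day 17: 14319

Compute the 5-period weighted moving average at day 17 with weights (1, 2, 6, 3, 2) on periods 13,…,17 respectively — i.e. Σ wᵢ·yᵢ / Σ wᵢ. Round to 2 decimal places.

11241.71

Weighted sum: 1·8049 + 2·14135 + 6·11529 + 3·7751 + 2·14319 = 8049 + 28270 + 69174 + 23253 + 28638 = 157384
Weight total: 1 + 2 + 6 + 3 + 2 = 14
WMA = 157384 / 14 = 11241.71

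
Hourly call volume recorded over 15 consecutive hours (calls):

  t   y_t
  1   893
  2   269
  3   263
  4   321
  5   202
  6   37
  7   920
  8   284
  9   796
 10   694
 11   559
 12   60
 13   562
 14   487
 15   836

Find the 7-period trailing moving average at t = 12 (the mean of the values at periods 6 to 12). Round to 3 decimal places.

Sum of periods 6–12: 37 + 920 + 284 + 796 + 694 + 559 + 60 = 3350
Divide by 7: 3350 / 7 = 478.571

478.571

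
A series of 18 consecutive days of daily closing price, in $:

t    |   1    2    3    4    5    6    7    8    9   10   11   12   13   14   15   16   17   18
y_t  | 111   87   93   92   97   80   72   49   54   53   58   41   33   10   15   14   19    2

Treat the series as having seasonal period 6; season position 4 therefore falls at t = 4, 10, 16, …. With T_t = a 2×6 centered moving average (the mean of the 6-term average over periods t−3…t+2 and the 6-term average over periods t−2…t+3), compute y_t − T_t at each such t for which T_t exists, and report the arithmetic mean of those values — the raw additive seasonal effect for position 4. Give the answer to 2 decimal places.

Season position 4 occurs at t = 4, 10 (where T_t is defined).
t=4: T_4 = 90.0833; y_4 − T_4 = 92 − 90.0833 = 1.9167
t=10: T_10 = 51.2500; y_10 − T_10 = 53 − 51.2500 = 1.7500
Mean deviation: (1.9167 + 1.7500) / 2 = 1.83

1.83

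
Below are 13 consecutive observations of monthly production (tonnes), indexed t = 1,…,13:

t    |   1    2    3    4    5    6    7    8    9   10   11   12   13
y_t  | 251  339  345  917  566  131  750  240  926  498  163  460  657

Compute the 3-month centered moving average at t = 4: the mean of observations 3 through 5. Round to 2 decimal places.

609.33

Sum of periods 3–5: 345 + 917 + 566 = 1828
Divide by 3: 1828 / 3 = 609.33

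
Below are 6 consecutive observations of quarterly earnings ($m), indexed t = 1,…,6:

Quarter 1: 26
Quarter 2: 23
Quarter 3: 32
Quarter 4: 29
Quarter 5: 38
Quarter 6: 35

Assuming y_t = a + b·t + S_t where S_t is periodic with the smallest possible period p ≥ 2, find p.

First differences y_{t+1} − y_t: -3, 9, -3, 9, -3, …
The difference pattern repeats every 2 terms and not for any smaller step, so p = 2.

2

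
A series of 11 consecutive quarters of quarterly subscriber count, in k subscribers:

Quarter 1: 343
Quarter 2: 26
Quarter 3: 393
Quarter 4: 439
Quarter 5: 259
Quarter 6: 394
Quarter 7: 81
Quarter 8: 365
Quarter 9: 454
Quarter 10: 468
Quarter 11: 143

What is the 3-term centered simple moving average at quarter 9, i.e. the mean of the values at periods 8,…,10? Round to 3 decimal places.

Sum of periods 8–10: 365 + 454 + 468 = 1287
Divide by 3: 1287 / 3 = 429.000

429.000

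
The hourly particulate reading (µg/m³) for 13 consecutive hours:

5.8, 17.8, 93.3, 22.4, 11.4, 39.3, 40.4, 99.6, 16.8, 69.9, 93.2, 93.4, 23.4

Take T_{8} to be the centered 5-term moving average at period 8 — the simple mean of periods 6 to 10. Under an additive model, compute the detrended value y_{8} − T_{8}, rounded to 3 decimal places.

Trend T_8 = (39.3 + 40.4 + 99.6 + 16.8 + 69.9) / 5 = 266.0/5 = 53.20000
Detrended value: 99.6 − 53.20000 = 46.400

46.400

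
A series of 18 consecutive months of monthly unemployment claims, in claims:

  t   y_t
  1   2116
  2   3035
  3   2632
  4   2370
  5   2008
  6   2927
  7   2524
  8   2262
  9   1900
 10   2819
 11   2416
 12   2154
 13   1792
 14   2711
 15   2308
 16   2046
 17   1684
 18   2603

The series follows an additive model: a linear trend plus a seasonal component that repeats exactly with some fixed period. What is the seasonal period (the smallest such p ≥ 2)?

4

First differences y_{t+1} − y_t: 919, -403, -262, -362, 919, -403, -262, -362, 919, -403, …
The difference pattern repeats every 4 terms and not for any smaller step, so p = 4.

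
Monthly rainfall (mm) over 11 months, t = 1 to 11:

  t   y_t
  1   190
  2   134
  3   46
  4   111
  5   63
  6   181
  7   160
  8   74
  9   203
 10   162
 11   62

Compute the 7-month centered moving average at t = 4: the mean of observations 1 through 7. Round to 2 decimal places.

Sum of periods 1–7: 190 + 134 + 46 + 111 + 63 + 181 + 160 = 885
Divide by 7: 885 / 7 = 126.43

126.43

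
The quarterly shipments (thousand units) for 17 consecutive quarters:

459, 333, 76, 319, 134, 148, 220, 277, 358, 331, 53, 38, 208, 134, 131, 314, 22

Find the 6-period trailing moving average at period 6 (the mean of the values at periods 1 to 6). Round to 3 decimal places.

Sum of periods 1–6: 459 + 333 + 76 + 319 + 134 + 148 = 1469
Divide by 6: 1469 / 6 = 244.833

244.833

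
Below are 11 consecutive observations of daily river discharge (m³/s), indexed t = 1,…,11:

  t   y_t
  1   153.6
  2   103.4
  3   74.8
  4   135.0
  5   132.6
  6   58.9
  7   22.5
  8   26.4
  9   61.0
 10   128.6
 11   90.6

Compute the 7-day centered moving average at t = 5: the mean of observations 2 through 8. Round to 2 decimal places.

Sum of periods 2–8: 103.4 + 74.8 + 135.0 + 132.6 + 58.9 + 22.5 + 26.4 = 553.6
Divide by 7: 553.6 / 7 = 79.09

79.09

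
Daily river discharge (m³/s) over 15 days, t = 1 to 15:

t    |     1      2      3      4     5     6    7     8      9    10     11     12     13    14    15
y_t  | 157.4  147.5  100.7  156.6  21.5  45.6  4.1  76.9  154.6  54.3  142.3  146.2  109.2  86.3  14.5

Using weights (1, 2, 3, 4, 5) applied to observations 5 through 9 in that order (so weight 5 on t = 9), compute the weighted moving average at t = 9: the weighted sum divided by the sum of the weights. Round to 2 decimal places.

80.37

Weighted sum: 1·21.5 + 2·45.6 + 3·4.1 + 4·76.9 + 5·154.6 = 21.5 + 91.2 + 12.3 + 307.6 + 773.0 = 1205.6
Weight total: 1 + 2 + 3 + 4 + 5 = 15
WMA = 1205.6 / 15 = 80.37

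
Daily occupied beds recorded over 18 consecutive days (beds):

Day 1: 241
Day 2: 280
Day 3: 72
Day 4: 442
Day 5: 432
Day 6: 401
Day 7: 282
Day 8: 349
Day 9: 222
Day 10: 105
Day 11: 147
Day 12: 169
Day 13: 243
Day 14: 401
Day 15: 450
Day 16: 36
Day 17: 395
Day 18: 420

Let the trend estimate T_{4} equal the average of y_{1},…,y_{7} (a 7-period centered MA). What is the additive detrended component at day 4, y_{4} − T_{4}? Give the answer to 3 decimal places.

Trend T_4 = (241 + 280 + 72 + 442 + 432 + 401 + 282) / 7 = 2150/7 = 307.14286
Detrended value: 442 − 307.14286 = 134.857

134.857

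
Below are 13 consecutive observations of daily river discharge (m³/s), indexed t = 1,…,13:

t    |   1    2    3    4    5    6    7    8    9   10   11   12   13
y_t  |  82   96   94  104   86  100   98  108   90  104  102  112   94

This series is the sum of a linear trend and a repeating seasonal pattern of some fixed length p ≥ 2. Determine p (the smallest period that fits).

4

First differences y_{t+1} − y_t: 14, -2, 10, -18, 14, -2, 10, -18, 14, -2, …
The difference pattern repeats every 4 terms and not for any smaller step, so p = 4.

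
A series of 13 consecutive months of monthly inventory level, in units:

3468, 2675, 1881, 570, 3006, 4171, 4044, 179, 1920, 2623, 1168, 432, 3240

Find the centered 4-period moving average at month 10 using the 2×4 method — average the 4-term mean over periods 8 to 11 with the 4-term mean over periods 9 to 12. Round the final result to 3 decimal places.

1504.125

Sum over 8–11: 179 + 1920 + 2623 + 1168 = 5890
Sum over 9–12: 1920 + 2623 + 1168 + 432 = 6143
CMA at t=10 = (5890 + 6143) / (2·4) = 12033 / 8 = 1504.125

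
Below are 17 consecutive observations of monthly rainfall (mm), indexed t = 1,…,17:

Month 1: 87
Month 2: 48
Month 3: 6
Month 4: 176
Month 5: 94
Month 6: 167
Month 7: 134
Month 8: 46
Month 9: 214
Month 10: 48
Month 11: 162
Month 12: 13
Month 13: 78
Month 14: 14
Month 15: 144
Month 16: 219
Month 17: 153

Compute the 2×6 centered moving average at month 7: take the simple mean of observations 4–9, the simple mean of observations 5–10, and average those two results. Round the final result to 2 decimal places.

127.83

Sum over 4–9: 176 + 94 + 167 + 134 + 46 + 214 = 831
Sum over 5–10: 94 + 167 + 134 + 46 + 214 + 48 = 703
CMA at t=7 = (831 + 703) / (2·6) = 1534 / 12 = 127.83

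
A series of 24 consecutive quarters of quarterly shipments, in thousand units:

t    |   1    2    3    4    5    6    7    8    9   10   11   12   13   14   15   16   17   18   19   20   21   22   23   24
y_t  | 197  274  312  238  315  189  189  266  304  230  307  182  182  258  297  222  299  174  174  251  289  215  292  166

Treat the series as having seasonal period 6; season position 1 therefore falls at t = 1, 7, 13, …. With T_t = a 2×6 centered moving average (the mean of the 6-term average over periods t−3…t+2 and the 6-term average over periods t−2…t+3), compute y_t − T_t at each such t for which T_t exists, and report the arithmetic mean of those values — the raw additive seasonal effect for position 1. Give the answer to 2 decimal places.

-60.25

Season position 1 occurs at t = 7, 13, 19 (where T_t is defined).
t=7: T_7 = 249.5000; y_7 − T_7 = 189 − 249.5000 = -60.5000
t=13: T_13 = 242.0000; y_13 − T_13 = 182 − 242.0000 = -60.0000
t=19: T_19 = 234.2500; y_19 − T_19 = 174 − 234.2500 = -60.2500
Mean deviation: (-60.5000 + -60.0000 + -60.2500) / 3 = -60.25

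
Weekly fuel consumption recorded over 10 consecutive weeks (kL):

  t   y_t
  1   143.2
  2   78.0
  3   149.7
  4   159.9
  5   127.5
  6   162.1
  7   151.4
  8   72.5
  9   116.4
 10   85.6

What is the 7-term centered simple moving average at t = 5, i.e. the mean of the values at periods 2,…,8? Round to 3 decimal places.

Sum of periods 2–8: 78.0 + 149.7 + 159.9 + 127.5 + 162.1 + 151.4 + 72.5 = 901.1
Divide by 7: 901.1 / 7 = 128.729

128.729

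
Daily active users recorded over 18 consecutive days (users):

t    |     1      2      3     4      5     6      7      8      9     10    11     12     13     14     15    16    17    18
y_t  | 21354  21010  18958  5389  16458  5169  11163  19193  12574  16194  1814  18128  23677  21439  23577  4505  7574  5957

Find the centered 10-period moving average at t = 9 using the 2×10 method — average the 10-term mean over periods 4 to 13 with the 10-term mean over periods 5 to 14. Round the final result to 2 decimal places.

Sum over 4–13: 5389 + 16458 + 5169 + 11163 + 19193 + 12574 + 16194 + 1814 + 18128 + 23677 = 129759
Sum over 5–14: 16458 + 5169 + 11163 + 19193 + 12574 + 16194 + 1814 + 18128 + 23677 + 21439 = 145809
CMA at t=9 = (129759 + 145809) / (2·10) = 275568 / 20 = 13778.40

13778.40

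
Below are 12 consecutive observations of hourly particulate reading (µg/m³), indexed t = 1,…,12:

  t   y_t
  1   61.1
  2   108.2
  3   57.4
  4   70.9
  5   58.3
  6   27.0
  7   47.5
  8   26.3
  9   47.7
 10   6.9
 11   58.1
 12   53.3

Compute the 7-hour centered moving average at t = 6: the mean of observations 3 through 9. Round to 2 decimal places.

47.87

Sum of periods 3–9: 57.4 + 70.9 + 58.3 + 27.0 + 47.5 + 26.3 + 47.7 = 335.1
Divide by 7: 335.1 / 7 = 47.87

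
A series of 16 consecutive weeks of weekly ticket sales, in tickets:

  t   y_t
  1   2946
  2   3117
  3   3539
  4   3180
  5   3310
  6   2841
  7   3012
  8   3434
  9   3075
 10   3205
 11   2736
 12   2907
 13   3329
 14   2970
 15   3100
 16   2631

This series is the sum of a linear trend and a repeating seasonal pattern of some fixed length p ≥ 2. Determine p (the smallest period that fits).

First differences y_{t+1} − y_t: 171, 422, -359, 130, -469, 171, 422, -359, 130, -469, 171, 422, …
The difference pattern repeats every 5 terms and not for any smaller step, so p = 5.

5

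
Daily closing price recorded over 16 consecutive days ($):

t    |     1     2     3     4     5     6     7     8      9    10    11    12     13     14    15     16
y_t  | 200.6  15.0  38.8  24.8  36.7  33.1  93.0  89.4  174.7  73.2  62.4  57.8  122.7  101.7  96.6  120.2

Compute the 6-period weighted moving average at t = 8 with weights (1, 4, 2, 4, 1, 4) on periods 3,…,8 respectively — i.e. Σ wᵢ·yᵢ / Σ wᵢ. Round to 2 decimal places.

Weighted sum: 1·38.8 + 4·24.8 + 2·36.7 + 4·33.1 + 1·93.0 + 4·89.4 = 38.8 + 99.2 + 73.4 + 132.4 + 93.0 + 357.6 = 794.4
Weight total: 1 + 4 + 2 + 4 + 1 + 4 = 16
WMA = 794.4 / 16 = 49.65

49.65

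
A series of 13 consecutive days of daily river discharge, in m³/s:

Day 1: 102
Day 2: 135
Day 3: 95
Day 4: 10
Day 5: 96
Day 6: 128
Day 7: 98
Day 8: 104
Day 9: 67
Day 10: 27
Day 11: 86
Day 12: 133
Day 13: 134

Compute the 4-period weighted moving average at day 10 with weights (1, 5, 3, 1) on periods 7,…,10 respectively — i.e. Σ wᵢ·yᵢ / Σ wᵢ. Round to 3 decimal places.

Weighted sum: 1·98 + 5·104 + 3·67 + 1·27 = 98 + 520 + 201 + 27 = 846
Weight total: 1 + 5 + 3 + 1 = 10
WMA = 846 / 10 = 84.600

84.600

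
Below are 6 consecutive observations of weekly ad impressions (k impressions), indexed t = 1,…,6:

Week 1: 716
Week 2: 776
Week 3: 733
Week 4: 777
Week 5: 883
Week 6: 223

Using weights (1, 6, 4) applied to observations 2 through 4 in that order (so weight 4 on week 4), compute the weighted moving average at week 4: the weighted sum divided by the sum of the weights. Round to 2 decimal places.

Weighted sum: 1·776 + 6·733 + 4·777 = 776 + 4398 + 3108 = 8282
Weight total: 1 + 6 + 4 = 11
WMA = 8282 / 11 = 752.91

752.91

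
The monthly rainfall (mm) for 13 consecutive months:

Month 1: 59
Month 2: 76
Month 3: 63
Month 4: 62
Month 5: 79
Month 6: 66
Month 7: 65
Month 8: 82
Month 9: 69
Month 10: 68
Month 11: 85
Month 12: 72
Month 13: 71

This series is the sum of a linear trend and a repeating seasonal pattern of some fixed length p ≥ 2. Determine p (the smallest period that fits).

First differences y_{t+1} − y_t: 17, -13, -1, 17, -13, -1, 17, -13, …
The difference pattern repeats every 3 terms and not for any smaller step, so p = 3.

3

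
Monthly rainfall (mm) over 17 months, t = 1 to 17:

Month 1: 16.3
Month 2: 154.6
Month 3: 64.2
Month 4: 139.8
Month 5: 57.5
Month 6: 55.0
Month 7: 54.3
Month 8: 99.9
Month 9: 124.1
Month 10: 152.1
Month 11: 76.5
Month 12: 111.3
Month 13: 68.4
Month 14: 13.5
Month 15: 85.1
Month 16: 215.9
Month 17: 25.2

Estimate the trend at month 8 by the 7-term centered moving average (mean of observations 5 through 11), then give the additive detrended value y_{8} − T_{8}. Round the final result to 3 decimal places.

11.414

Trend T_8 = (57.5 + 55.0 + 54.3 + 99.9 + 124.1 + 152.1 + 76.5) / 7 = 619.4/7 = 88.48571
Detrended value: 99.9 − 88.48571 = 11.414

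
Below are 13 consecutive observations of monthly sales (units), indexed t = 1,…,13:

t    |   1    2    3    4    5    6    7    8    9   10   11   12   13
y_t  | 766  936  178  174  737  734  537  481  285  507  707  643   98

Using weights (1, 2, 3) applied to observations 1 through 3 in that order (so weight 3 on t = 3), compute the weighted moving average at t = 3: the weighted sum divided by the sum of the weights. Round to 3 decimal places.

528.667

Weighted sum: 1·766 + 2·936 + 3·178 = 766 + 1872 + 534 = 3172
Weight total: 1 + 2 + 3 = 6
WMA = 3172 / 6 = 528.667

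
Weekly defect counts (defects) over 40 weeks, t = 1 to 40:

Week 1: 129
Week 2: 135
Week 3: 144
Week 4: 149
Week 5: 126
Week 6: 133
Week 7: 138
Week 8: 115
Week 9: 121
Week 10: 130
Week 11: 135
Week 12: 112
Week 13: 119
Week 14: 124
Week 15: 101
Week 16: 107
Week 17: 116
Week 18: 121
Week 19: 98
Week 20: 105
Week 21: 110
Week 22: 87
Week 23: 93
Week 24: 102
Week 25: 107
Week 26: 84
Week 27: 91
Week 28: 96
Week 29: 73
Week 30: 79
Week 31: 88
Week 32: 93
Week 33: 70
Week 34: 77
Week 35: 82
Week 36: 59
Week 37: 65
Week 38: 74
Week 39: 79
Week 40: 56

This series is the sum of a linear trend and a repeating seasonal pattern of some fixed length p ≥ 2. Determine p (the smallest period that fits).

First differences y_{t+1} − y_t: 6, 9, 5, -23, 7, 5, -23, 6, 9, 5, -23, 7, 5, -23, 6, 9, …
The difference pattern repeats every 7 terms and not for any smaller step, so p = 7.

7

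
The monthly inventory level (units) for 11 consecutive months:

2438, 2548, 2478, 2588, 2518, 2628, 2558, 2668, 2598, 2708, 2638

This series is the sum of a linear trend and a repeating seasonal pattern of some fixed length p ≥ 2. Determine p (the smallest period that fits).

First differences y_{t+1} − y_t: 110, -70, 110, -70, 110, -70, …
The difference pattern repeats every 2 terms and not for any smaller step, so p = 2.

2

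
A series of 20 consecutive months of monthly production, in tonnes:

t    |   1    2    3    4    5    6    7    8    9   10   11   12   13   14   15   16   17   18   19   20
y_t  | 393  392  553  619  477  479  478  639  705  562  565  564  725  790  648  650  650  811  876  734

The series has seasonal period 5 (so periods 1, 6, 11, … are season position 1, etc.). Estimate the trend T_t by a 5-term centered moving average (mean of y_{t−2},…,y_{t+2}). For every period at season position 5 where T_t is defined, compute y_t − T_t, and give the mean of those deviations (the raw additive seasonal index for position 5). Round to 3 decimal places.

Season position 5 occurs at t = 5, 10, 15 (where T_t is defined).
t=5: T_5 = 521.20000; y_5 − T_5 = 477 − 521.20000 = -44.20000
t=10: T_10 = 607.00000; y_10 − T_10 = 562 − 607.00000 = -45.00000
t=15: T_15 = 692.60000; y_15 − T_15 = 648 − 692.60000 = -44.60000
Mean deviation: (-44.20000 + -45.00000 + -44.60000) / 3 = -44.600

-44.600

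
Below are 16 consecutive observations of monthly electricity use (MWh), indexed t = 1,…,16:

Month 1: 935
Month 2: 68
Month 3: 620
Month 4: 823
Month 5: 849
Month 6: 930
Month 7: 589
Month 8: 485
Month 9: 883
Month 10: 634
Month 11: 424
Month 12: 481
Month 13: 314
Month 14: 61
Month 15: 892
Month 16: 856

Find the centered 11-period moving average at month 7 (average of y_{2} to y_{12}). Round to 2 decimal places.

Sum of periods 2–12: 68 + 620 + 823 + 849 + 930 + 589 + 485 + 883 + 634 + 424 + 481 = 6786
Divide by 11: 6786 / 11 = 616.91

616.91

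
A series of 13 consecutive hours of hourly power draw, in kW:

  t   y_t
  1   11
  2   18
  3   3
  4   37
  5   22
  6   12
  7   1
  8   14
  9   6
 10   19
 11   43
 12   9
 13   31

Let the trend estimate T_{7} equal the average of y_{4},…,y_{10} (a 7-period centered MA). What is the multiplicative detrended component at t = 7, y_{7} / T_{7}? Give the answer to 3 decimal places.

Trend T_7 = (37 + 22 + 12 + 1 + 14 + 6 + 19) / 7 = 111/7 = 15.85714
Ratio to trend: 1 / 15.85714 = 0.063

0.063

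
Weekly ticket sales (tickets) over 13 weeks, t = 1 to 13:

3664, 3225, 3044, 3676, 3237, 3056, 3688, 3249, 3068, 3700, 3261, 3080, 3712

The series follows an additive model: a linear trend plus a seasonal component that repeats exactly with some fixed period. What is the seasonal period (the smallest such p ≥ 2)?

First differences y_{t+1} − y_t: -439, -181, 632, -439, -181, 632, -439, -181, …
The difference pattern repeats every 3 terms and not for any smaller step, so p = 3.

3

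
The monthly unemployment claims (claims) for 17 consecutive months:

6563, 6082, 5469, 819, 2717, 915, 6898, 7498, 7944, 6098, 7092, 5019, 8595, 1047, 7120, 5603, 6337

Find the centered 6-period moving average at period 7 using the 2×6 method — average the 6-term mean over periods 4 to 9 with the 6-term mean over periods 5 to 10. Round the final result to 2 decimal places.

Sum over 4–9: 819 + 2717 + 915 + 6898 + 7498 + 7944 = 26791
Sum over 5–10: 2717 + 915 + 6898 + 7498 + 7944 + 6098 = 32070
CMA at t=7 = (26791 + 32070) / (2·6) = 58861 / 12 = 4905.08

4905.08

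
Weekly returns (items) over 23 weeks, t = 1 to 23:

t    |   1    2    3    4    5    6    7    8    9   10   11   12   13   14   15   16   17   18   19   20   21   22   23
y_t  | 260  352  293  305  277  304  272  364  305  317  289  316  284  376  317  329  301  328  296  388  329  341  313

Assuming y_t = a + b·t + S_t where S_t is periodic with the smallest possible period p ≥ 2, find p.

6

First differences y_{t+1} − y_t: 92, -59, 12, -28, 27, -32, 92, -59, 12, -28, 27, -32, 92, -59, …
The difference pattern repeats every 6 terms and not for any smaller step, so p = 6.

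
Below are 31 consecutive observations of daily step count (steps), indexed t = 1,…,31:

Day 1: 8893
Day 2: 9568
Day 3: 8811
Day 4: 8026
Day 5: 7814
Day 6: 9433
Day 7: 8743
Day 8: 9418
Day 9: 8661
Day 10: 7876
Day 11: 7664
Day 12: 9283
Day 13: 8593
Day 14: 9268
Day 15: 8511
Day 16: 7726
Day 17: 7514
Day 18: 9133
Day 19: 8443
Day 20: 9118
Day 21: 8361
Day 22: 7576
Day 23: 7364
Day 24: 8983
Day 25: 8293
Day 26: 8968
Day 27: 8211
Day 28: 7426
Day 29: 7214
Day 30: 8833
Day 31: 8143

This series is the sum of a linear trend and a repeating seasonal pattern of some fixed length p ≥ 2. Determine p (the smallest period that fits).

6

First differences y_{t+1} − y_t: 675, -757, -785, -212, 1619, -690, 675, -757, -785, -212, 1619, -690, 675, -757, …
The difference pattern repeats every 6 terms and not for any smaller step, so p = 6.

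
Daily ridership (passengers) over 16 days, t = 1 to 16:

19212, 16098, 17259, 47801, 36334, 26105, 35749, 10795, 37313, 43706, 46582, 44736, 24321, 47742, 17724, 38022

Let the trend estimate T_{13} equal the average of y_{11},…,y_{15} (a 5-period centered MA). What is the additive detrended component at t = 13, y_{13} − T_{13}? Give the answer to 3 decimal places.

Trend T_13 = (46582 + 44736 + 24321 + 47742 + 17724) / 5 = 181105/5 = 36221.00000
Detrended value: 24321 − 36221.00000 = -11900.000

-11900.000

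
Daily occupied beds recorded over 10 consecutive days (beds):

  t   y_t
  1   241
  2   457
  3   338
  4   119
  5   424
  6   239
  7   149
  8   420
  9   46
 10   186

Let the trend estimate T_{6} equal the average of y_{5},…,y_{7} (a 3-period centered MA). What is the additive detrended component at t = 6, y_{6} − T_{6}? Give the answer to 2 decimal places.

-31.67

Trend T_6 = (424 + 239 + 149) / 3 = 812/3 = 270.6667
Detrended value: 239 − 270.6667 = -31.67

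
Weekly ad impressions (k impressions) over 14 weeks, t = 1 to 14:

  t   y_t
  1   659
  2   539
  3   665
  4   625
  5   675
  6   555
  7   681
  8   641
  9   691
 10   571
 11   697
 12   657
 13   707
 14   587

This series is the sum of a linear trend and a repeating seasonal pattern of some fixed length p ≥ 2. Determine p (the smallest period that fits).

4

First differences y_{t+1} − y_t: -120, 126, -40, 50, -120, 126, -40, 50, -120, 126, …
The difference pattern repeats every 4 terms and not for any smaller step, so p = 4.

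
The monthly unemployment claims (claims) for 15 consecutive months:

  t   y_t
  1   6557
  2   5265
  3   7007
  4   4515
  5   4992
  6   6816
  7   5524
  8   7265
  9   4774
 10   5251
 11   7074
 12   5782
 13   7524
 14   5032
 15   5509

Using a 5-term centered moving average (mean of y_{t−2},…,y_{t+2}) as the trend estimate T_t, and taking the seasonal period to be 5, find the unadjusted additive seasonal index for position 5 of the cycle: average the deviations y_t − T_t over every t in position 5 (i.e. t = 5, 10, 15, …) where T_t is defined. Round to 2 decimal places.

-778.50

Season position 5 occurs at t = 5, 10 (where T_t is defined).
t=5: T_5 = 5770.8000; y_5 − T_5 = 4992 − 5770.8000 = -778.8000
t=10: T_10 = 6029.2000; y_10 − T_10 = 5251 − 6029.2000 = -778.2000
Mean deviation: (-778.8000 + -778.2000) / 2 = -778.50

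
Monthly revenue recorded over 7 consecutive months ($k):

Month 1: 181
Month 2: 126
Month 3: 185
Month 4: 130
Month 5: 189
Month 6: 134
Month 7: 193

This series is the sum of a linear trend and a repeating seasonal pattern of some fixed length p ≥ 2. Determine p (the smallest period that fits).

2

First differences y_{t+1} − y_t: -55, 59, -55, 59, -55, 59, …
The difference pattern repeats every 2 terms and not for any smaller step, so p = 2.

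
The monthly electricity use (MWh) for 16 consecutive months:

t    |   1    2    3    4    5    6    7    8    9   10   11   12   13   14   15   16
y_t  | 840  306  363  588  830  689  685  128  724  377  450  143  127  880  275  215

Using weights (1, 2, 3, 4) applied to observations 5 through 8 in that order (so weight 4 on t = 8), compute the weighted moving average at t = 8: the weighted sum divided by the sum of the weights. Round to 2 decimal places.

477.50

Weighted sum: 1·830 + 2·689 + 3·685 + 4·128 = 830 + 1378 + 2055 + 512 = 4775
Weight total: 1 + 2 + 3 + 4 = 10
WMA = 4775 / 10 = 477.50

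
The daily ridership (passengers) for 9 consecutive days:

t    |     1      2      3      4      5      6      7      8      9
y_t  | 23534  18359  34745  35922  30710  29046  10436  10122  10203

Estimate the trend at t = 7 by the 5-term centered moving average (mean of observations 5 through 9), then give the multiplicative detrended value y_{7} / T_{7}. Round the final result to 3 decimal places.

Trend T_7 = (30710 + 29046 + 10436 + 10122 + 10203) / 5 = 90517/5 = 18103.40000
Ratio to trend: 10436 / 18103.40000 = 0.576

0.576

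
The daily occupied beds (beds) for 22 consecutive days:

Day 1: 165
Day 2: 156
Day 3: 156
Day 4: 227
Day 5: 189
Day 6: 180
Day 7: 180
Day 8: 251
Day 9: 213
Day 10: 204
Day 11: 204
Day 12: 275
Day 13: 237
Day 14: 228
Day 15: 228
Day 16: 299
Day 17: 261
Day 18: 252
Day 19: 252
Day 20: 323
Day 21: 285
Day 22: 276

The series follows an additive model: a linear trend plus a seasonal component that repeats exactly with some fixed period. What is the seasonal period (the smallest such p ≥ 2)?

First differences y_{t+1} − y_t: -9, 0, 71, -38, -9, 0, 71, -38, -9, 0, …
The difference pattern repeats every 4 terms and not for any smaller step, so p = 4.

4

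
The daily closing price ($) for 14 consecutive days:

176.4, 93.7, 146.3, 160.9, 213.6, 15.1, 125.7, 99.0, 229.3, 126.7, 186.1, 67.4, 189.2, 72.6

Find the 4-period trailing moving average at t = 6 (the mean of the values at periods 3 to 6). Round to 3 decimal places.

Sum of periods 3–6: 146.3 + 160.9 + 213.6 + 15.1 = 535.9
Divide by 4: 535.9 / 4 = 133.975

133.975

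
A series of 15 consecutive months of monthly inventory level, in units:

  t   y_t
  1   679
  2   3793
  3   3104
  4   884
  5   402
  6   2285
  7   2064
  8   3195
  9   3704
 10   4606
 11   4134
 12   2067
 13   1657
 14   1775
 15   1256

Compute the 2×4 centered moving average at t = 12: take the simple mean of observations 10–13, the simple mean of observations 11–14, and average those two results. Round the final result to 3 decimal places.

Sum over 10–13: 4606 + 4134 + 2067 + 1657 = 12464
Sum over 11–14: 4134 + 2067 + 1657 + 1775 = 9633
CMA at t=12 = (12464 + 9633) / (2·4) = 22097 / 8 = 2762.125

2762.125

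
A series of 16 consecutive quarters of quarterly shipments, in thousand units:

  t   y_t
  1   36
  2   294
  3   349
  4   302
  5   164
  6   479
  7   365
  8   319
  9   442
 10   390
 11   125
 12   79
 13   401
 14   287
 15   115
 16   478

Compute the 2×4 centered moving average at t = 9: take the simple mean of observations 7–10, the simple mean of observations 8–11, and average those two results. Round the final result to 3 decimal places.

349.000

Sum over 7–10: 365 + 319 + 442 + 390 = 1516
Sum over 8–11: 319 + 442 + 390 + 125 = 1276
CMA at t=9 = (1516 + 1276) / (2·4) = 2792 / 8 = 349.000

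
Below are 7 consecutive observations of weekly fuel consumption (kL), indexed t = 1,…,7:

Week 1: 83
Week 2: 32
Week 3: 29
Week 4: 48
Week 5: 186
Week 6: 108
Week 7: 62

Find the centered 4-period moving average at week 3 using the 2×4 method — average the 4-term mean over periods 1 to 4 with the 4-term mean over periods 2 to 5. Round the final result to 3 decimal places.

60.875

Sum over 1–4: 83 + 32 + 29 + 48 = 192
Sum over 2–5: 32 + 29 + 48 + 186 = 295
CMA at t=3 = (192 + 295) / (2·4) = 487 / 8 = 60.875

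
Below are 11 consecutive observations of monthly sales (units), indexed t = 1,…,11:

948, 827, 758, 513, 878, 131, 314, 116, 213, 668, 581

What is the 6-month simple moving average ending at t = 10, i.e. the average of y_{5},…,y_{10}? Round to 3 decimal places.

Sum of periods 5–10: 878 + 131 + 314 + 116 + 213 + 668 = 2320
Divide by 6: 2320 / 6 = 386.667

386.667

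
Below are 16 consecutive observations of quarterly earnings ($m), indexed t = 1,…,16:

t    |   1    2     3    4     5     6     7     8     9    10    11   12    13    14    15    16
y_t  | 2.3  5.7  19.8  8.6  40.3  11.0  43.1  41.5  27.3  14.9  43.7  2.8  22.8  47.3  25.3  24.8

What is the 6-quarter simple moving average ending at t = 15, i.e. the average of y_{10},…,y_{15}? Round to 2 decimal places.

26.13

Sum of periods 10–15: 14.9 + 43.7 + 2.8 + 22.8 + 47.3 + 25.3 = 156.8
Divide by 6: 156.8 / 6 = 26.13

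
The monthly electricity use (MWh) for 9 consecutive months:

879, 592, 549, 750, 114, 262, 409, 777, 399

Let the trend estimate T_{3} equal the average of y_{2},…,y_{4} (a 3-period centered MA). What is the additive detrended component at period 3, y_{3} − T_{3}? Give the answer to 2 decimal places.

Trend T_3 = (592 + 549 + 750) / 3 = 1891/3 = 630.3333
Detrended value: 549 − 630.3333 = -81.33

-81.33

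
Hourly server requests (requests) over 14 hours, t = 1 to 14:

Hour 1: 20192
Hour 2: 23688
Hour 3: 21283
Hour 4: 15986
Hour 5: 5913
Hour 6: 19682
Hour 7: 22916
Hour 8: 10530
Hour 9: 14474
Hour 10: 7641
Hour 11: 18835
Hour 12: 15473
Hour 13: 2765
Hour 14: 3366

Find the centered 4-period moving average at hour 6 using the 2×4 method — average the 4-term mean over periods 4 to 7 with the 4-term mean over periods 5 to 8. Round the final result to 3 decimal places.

15442.250

Sum over 4–7: 15986 + 5913 + 19682 + 22916 = 64497
Sum over 5–8: 5913 + 19682 + 22916 + 10530 = 59041
CMA at t=6 = (64497 + 59041) / (2·4) = 123538 / 8 = 15442.250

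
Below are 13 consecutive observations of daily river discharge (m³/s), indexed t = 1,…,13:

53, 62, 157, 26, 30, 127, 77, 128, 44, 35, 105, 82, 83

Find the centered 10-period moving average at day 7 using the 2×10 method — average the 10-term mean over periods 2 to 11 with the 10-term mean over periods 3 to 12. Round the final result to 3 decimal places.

Sum over 2–11: 62 + 157 + 26 + 30 + 127 + 77 + 128 + 44 + 35 + 105 = 791
Sum over 3–12: 157 + 26 + 30 + 127 + 77 + 128 + 44 + 35 + 105 + 82 = 811
CMA at t=7 = (791 + 811) / (2·10) = 1602 / 20 = 80.100

80.100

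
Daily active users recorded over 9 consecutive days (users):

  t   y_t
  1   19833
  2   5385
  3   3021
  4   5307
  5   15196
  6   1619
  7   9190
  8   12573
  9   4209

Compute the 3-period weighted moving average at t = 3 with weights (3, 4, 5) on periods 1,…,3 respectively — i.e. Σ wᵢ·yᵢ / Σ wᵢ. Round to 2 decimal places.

8012.00

Weighted sum: 3·19833 + 4·5385 + 5·3021 = 59499 + 21540 + 15105 = 96144
Weight total: 3 + 4 + 5 = 12
WMA = 96144 / 12 = 8012.00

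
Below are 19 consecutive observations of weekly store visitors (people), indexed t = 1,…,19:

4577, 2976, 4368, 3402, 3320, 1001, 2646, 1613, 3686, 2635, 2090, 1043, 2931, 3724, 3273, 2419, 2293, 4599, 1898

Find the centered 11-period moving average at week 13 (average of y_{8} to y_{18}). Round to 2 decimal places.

Sum of periods 8–18: 1613 + 3686 + 2635 + 2090 + 1043 + 2931 + 3724 + 3273 + 2419 + 2293 + 4599 = 30306
Divide by 11: 30306 / 11 = 2755.09

2755.09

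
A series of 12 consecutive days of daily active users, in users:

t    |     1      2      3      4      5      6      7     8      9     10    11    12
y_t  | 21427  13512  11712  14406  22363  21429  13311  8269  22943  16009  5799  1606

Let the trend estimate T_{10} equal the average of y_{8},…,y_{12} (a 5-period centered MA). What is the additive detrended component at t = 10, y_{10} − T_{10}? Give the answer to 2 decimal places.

Trend T_10 = (8269 + 22943 + 16009 + 5799 + 1606) / 5 = 54626/5 = 10925.2000
Detrended value: 16009 − 10925.2000 = 5083.80

5083.80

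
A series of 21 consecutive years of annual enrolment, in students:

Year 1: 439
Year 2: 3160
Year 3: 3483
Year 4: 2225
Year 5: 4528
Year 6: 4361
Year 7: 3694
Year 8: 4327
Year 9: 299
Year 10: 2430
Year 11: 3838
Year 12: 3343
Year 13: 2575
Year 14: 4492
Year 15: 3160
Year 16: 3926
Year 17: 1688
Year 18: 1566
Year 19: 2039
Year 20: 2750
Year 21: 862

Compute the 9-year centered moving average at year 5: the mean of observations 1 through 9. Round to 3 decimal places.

Sum of periods 1–9: 439 + 3160 + 3483 + 2225 + 4528 + 4361 + 3694 + 4327 + 299 = 26516
Divide by 9: 26516 / 9 = 2946.222

2946.222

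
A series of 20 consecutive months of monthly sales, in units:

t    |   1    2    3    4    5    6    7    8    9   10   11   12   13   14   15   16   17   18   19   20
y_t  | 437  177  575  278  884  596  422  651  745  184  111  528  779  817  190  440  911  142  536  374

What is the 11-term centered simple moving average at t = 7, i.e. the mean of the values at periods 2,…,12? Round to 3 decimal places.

Sum of periods 2–12: 177 + 575 + 278 + 884 + 596 + 422 + 651 + 745 + 184 + 111 + 528 = 5151
Divide by 11: 5151 / 11 = 468.273

468.273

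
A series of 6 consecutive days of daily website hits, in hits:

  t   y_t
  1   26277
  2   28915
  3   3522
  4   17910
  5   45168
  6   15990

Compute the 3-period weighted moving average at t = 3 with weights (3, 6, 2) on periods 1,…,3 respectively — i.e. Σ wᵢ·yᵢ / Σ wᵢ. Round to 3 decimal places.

Weighted sum: 3·26277 + 6·28915 + 2·3522 = 78831 + 173490 + 7044 = 259365
Weight total: 3 + 6 + 2 = 11
WMA = 259365 / 11 = 23578.636

23578.636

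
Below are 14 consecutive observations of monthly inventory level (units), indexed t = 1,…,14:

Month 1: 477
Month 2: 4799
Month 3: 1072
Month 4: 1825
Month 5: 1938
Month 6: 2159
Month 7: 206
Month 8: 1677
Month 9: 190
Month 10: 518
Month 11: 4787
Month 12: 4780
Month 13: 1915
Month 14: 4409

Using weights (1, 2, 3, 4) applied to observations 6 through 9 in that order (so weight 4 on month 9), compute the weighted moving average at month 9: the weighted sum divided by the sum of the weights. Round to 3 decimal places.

836.200

Weighted sum: 1·2159 + 2·206 + 3·1677 + 4·190 = 2159 + 412 + 5031 + 760 = 8362
Weight total: 1 + 2 + 3 + 4 = 10
WMA = 8362 / 10 = 836.200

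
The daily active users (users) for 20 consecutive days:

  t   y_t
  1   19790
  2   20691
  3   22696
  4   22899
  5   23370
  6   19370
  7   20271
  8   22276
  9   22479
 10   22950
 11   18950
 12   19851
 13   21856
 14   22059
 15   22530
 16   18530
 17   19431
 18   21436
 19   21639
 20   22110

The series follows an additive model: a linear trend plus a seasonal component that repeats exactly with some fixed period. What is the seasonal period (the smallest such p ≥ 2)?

5

First differences y_{t+1} − y_t: 901, 2005, 203, 471, -4000, 901, 2005, 203, 471, -4000, 901, 2005, …
The difference pattern repeats every 5 terms and not for any smaller step, so p = 5.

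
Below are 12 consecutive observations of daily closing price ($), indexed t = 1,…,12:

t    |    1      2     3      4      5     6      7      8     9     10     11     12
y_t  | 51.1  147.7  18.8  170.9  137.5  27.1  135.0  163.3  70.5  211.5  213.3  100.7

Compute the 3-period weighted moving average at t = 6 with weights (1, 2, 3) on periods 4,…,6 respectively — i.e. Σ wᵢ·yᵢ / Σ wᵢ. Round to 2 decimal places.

Weighted sum: 1·170.9 + 2·137.5 + 3·27.1 = 170.9 + 275.0 + 81.3 = 527.2
Weight total: 1 + 2 + 3 = 6
WMA = 527.2 / 6 = 87.87

87.87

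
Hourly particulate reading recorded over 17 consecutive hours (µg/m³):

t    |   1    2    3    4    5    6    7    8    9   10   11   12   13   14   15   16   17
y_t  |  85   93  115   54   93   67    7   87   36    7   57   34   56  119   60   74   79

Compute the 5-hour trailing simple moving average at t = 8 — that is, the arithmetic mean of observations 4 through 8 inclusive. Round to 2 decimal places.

61.60

Sum of periods 4–8: 54 + 93 + 67 + 7 + 87 = 308
Divide by 5: 308 / 5 = 61.60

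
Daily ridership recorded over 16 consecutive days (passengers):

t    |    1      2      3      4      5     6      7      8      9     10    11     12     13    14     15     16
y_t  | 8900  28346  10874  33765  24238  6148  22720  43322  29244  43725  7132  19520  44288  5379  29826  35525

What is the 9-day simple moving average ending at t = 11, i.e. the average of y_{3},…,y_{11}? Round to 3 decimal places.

Sum of periods 3–11: 10874 + 33765 + 24238 + 6148 + 22720 + 43322 + 29244 + 43725 + 7132 = 221168
Divide by 9: 221168 / 9 = 24574.222

24574.222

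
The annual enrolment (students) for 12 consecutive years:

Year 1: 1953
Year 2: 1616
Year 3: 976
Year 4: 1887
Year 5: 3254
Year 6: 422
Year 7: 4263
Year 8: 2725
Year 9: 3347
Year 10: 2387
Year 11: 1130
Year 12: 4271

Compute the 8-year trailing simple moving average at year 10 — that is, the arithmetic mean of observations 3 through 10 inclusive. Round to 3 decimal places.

2407.625

Sum of periods 3–10: 976 + 1887 + 3254 + 422 + 4263 + 2725 + 3347 + 2387 = 19261
Divide by 8: 19261 / 8 = 2407.625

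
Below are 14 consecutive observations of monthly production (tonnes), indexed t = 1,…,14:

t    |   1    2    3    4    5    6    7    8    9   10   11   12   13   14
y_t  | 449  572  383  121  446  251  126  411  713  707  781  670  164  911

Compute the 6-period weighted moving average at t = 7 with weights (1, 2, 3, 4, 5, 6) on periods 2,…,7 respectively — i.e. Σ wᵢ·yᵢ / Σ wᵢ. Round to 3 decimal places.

261.714

Weighted sum: 1·572 + 2·383 + 3·121 + 4·446 + 5·251 + 6·126 = 572 + 766 + 363 + 1784 + 1255 + 756 = 5496
Weight total: 1 + 2 + 3 + 4 + 5 + 6 = 21
WMA = 5496 / 21 = 261.714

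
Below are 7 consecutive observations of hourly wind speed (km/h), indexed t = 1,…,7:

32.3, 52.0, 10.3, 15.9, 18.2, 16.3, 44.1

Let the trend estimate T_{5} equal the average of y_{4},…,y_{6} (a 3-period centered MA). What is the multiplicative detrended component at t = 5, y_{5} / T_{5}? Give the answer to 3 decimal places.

Trend T_5 = (15.9 + 18.2 + 16.3) / 3 = 50.4/3 = 16.80000
Ratio to trend: 18.2 / 16.80000 = 1.083

1.083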